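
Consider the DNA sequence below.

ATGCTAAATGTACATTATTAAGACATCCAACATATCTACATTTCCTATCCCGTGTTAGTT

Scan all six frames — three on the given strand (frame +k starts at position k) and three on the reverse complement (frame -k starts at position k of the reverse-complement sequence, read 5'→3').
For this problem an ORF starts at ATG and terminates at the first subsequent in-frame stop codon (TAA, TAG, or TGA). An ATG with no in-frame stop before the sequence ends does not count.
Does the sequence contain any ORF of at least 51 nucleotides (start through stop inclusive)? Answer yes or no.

yes

Reverse complement (5'→3'): AACTAACACGGGATAGGAAATGTAGATATGTTGGATGTCTTAATAATGTACATTTAGCAT
Frame +1: ATG CTA AAT GTA CAT TAT TAA GAC ATC CAA CAT ATC TAC ATT TCC TAT CCC GTG TTA GTT — ATG at 1, stop TAA at 19 → 21 nt.
Frame +2: TGC TAA ATG TAC ATT ATT AAG ACA TCC AAC ATA TCT ACA TTT CCT ATC CCG TGT TAG — ATG at 8, stop TAG at 56 → 51 nt.
Frame +3: GCT AAA TGT ACA TTA TTA AGA CAT CCA ACA TAT CTA CAT TTC CTA TCC CGT GTT AGT — no ATG→stop ORF.
Frame -1: AAC TAA CAC GGG ATA GGA AAT GTA GAT ATG TTG GAT GTC TTA ATA ATG TAC ATT TAG CAT — ATG at 28, stop TAG at 55 → 30 nt; ATG at 46, stop TAG at 55 → 12 nt.
Frame -2: ACT AAC ACG GGA TAG GAA ATG TAG ATA TGT TGG ATG TCT TAA TAA TGT ACA TTT AGC — ATG at 20, stop TAG at 23 → 6 nt; ATG at 35, stop TAA at 41 → 9 nt.
Frame -3: CTA ACA CGG GAT AGG AAA TGT AGA TAT GTT GGA TGT CTT AAT AAT GTA CAT TTA GCA — no ATG→stop ORF.
Frame +2 has an ORF of 51 nucleotides (positions 8–58) ≥ 51, so yes.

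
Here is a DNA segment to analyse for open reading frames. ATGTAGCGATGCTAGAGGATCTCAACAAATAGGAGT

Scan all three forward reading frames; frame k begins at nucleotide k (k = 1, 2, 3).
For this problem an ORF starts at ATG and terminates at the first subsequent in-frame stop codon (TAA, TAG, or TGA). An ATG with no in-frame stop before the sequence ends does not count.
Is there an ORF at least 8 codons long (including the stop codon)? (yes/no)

Frame 1: ATG TAG CGA TGC TAG AGG ATC TCA ACA AAT AGG AGT — ATG at 1, stop TAG at 4 → 6 nt.
Frame 2: TGT AGC GAT GCT AGA GGA TCT CAA CAA ATA GGA — no ATG→stop ORF.
Frame 3: GTA GCG ATG CTA GAG GAT CTC AAC AAA TAG GAG — ATG at 9, stop TAG at 30 → 24 nt.
Frame 3 has an ORF of 8 codons (positions 9–32) ≥ 8, so yes.

yes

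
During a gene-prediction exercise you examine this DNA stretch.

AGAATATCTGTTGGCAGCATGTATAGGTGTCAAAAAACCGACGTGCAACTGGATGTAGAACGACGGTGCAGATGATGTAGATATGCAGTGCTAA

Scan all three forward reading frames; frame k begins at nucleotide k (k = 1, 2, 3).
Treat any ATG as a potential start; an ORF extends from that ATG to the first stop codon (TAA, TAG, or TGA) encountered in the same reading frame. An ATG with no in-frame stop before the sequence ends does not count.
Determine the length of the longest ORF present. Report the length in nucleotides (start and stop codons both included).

57

Frame 1: AGA ATA TCT GTT GGC AGC ATG TAT AGG TGT CAA AAA ACC GAC GTG CAA CTG GAT GTA GAA CGA CGG TGC AGA TGA TGT AGA TAT GCA GTG CTA — ATG at 19, stop TGA at 73 → 57 nt.
Frame 2: GAA TAT CTG TTG GCA GCA TGT ATA GGT GTC AAA AAA CCG ACG TGC AAC TGG ATG TAG AAC GAC GGT GCA GAT GAT GTA GAT ATG CAG TGC TAA — ATG at 53, stop TAG at 56 → 6 nt; ATG at 83, stop TAA at 92 → 12 nt.
Frame 3: AAT ATC TGT TGG CAG CAT GTA TAG GTG TCA AAA AAC CGA CGT GCA ACT GGA TGT AGA ACG ACG GTG CAG ATG ATG TAG ATA TGC AGT GCT — ATG at 72, stop TAG at 78 → 9 nt; ATG at 75, stop TAG at 78 → 6 nt.
Longest: frame 1, positions 19–75, 57 nt = 19 codons = 18 aa. → 57 nucleotides.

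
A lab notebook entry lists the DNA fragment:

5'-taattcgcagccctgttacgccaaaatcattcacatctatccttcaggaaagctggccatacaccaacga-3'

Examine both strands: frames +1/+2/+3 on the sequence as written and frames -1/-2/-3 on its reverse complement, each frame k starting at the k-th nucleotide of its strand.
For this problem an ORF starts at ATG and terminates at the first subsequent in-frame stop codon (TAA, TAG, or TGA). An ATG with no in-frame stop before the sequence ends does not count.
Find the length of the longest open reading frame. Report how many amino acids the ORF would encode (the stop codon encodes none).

Reverse complement (5'→3'): TCGTTGGTGTATGGCCAGCTTTCCTGAAGGATAGATGTGAATGATTTTGGCGTAACAGGGCTGCGAATTA
Frame +1: TAA TTC GCA GCC CTG TTA CGC CAA AAT CAT TCA CAT CTA TCC TTC AGG AAA GCT GGC CAT ACA CCA ACG — no ATG→stop ORF.
Frame +2: AAT TCG CAG CCC TGT TAC GCC AAA ATC ATT CAC ATC TAT CCT TCA GGA AAG CTG GCC ATA CAC CAA CGA — no ATG→stop ORF.
Frame +3: ATT CGC AGC CCT GTT ACG CCA AAA TCA TTC ACA TCT ATC CTT CAG GAA AGC TGG CCA TAC ACC AAC — no ATG→stop ORF.
Frame -1: TCG TTG GTG TAT GGC CAG CTT TCC TGA AGG ATA GAT GTG AAT GAT TTT GGC GTA ACA GGG CTG CGA ATT — no ATG→stop ORF.
Frame -2: CGT TGG TGT ATG GCC AGC TTT CCT GAA GGA TAG ATG TGA ATG ATT TTG GCG TAA CAG GGC TGC GAA TTA — ATG at 11, stop TAG at 32 → 24 nt; ATG at 35, stop TGA at 38 → 6 nt; ATG at 41, stop TAA at 53 → 15 nt.
Frame -3: GTT GGT GTA TGG CCA GCT TTC CTG AAG GAT AGA TGT GAA TGA TTT TGG CGT AAC AGG GCT GCG AAT — no ATG→stop ORF.
Longest: frame -2, positions 11–34, 24 nt = 8 codons = 7 aa. → 7 amino acids.

7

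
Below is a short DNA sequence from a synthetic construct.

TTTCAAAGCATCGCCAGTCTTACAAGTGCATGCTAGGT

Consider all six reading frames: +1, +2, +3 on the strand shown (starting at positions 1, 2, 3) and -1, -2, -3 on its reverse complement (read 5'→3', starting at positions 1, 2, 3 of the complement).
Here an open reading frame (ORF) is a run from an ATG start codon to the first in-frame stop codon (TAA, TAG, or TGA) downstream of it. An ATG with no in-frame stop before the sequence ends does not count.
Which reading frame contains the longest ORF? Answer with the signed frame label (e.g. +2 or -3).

Reverse complement (5'→3'): ACCTAGCATGCACTTGTAAGACTGGCGATGCTTTGAAA
Frame +1: TTT CAA AGC ATC GCC AGT CTT ACA AGT GCA TGC TAG — no ATG→stop ORF.
Frame +2: TTC AAA GCA TCG CCA GTC TTA CAA GTG CAT GCT AGG — no ATG→stop ORF.
Frame +3: TCA AAG CAT CGC CAG TCT TAC AAG TGC ATG CTA GGT — no ATG→stop ORF.
Frame -1: ACC TAG CAT GCA CTT GTA AGA CTG GCG ATG CTT TGA — ATG at 28, stop TGA at 34 → 9 nt.
Frame -2: CCT AGC ATG CAC TTG TAA GAC TGG CGA TGC TTT GAA — ATG at 8, stop TAA at 17 → 12 nt.
Frame -3: CTA GCA TGC ACT TGT AAG ACT GGC GAT GCT TTG AAA — no ATG→stop ORF.
Longest ORF is 12 nt in frame -2 (positions 8–19).

-2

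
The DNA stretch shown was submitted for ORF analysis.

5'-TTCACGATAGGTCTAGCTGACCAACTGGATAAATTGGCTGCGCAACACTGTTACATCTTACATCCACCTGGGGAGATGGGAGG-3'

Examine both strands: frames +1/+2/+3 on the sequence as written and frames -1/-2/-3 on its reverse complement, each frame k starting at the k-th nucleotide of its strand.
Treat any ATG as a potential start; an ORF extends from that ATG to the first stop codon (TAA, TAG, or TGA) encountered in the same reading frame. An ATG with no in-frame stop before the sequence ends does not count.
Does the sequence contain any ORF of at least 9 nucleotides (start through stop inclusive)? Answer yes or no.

Reverse complement (5'→3'): CCTCCCATCTCCCCAGGTGGATGTAAGATGTAACAGTGTTGCGCAGCCAATTTATCCAGTTGGTCAGCTAGACCTATCGTGAA
Frame +1: TTC ACG ATA GGT CTA GCT GAC CAA CTG GAT AAA TTG GCT GCG CAA CAC TGT TAC ATC TTA CAT CCA CCT GGG GAG ATG GGA — no ATG→stop ORF.
Frame +2: TCA CGA TAG GTC TAG CTG ACC AAC TGG ATA AAT TGG CTG CGC AAC ACT GTT ACA TCT TAC ATC CAC CTG GGG AGA TGG GAG — no ATG→stop ORF.
Frame +3: CAC GAT AGG TCT AGC TGA CCA ACT GGA TAA ATT GGC TGC GCA ACA CTG TTA CAT CTT ACA TCC ACC TGG GGA GAT GGG AGG — no ATG→stop ORF.
Frame -1: CCT CCC ATC TCC CCA GGT GGA TGT AAG ATG TAA CAG TGT TGC GCA GCC AAT TTA TCC AGT TGG TCA GCT AGA CCT ATC GTG — ATG at 28, stop TAA at 31 → 6 nt.
Frame -2: CTC CCA TCT CCC CAG GTG GAT GTA AGA TGT AAC AGT GTT GCG CAG CCA ATT TAT CCA GTT GGT CAG CTA GAC CTA TCG TGA — no ATG→stop ORF.
Frame -3: TCC CAT CTC CCC AGG TGG ATG TAA GAT GTA ACA GTG TTG CGC AGC CAA TTT ATC CAG TTG GTC AGC TAG ACC TAT CGT GAA — ATG at 21, stop TAA at 24 → 6 nt.
Largest ORF found is 6 nucleotides < 9, so no.

no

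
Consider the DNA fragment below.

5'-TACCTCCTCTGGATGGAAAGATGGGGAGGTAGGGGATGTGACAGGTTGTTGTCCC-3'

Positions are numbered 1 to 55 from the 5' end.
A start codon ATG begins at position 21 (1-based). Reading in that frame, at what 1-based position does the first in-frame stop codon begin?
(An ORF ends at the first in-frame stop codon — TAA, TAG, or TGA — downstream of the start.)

30

Codons from position 21: ATG (21–23), GGG (24–26), AGG (27–29), TAG (30–32).
TAG is a stop codon; it begins at position 30.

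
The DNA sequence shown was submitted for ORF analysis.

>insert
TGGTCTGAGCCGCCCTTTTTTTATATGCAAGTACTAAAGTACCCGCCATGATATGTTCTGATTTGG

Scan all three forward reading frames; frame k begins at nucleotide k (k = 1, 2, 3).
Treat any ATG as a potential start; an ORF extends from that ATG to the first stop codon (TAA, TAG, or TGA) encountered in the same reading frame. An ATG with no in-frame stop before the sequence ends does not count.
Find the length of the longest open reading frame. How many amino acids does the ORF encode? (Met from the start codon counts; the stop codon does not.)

Frame 1: TGG TCT GAG CCG CCC TTT TTT TAT ATG CAA GTA CTA AAG TAC CCG CCA TGA TAT GTT CTG ATT TGG — ATG at 25, stop TGA at 49 → 27 nt.
Frame 2: GGT CTG AGC CGC CCT TTT TTT ATA TGC AAG TAC TAA AGT ACC CGC CAT GAT ATG TTC TGA TTT — ATG at 53, stop TGA at 59 → 9 nt.
Frame 3: GTC TGA GCC GCC CTT TTT TTA TAT GCA AGT ACT AAA GTA CCC GCC ATG ATA TGT TCT GAT TTG — no ATG→stop ORF.
Longest: frame 1, positions 25–51, 27 nt = 9 codons = 8 aa. → 8 amino acids.

8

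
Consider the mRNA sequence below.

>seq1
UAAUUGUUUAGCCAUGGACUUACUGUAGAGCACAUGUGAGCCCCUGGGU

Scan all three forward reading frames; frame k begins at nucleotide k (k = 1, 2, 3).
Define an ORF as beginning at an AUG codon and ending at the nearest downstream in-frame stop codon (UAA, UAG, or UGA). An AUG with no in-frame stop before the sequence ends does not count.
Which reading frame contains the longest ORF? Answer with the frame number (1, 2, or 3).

2

Frame 1: UAA UUG UUU AGC CAU GGA CUU ACU GUA GAG CAC AUG UGA GCC CCU GGG — AUG at 34, stop UGA at 37 → 6 nt.
Frame 2: AAU UGU UUA GCC AUG GAC UUA CUG UAG AGC ACA UGU GAG CCC CUG GGU — AUG at 14, stop UAG at 26 → 15 nt.
Frame 3: AUU GUU UAG CCA UGG ACU UAC UGU AGA GCA CAU GUG AGC CCC UGG — no AUG→stop ORF.
Longest ORF is 15 nt in frame 2 (positions 14–28).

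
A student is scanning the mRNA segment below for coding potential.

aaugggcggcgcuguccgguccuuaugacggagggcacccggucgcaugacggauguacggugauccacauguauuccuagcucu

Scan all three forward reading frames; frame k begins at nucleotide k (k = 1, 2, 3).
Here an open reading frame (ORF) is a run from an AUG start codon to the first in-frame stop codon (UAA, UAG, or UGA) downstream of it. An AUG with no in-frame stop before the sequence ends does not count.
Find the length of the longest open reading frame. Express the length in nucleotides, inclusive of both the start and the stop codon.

Frame 1: AAU GGG CGG CGC UGU CCG GUC CUU AUG ACG GAG GGC ACC CGG UCG CAU GAC GGA UGU ACG GUG AUC CAC AUG UAU UCC UAG CUC — AUG at 25, stop UAG at 79 → 57 nt; AUG at 70, stop UAG at 79 → 12 nt.
Frame 2: AUG GGC GGC GCU GUC CGG UCC UUA UGA CGG AGG GCA CCC GGU CGC AUG ACG GAU GUA CGG UGA UCC ACA UGU AUU CCU AGC UCU — AUG at 2, stop UGA at 26 → 27 nt; AUG at 47, stop UGA at 62 → 18 nt.
Frame 3: UGG GCG GCG CUG UCC GGU CCU UAU GAC GGA GGG CAC CCG GUC GCA UGA CGG AUG UAC GGU GAU CCA CAU GUA UUC CUA GCU — no AUG→stop ORF.
Longest: frame 1, positions 25–81, 57 nt = 19 codons = 18 aa. → 57 nucleotides.

57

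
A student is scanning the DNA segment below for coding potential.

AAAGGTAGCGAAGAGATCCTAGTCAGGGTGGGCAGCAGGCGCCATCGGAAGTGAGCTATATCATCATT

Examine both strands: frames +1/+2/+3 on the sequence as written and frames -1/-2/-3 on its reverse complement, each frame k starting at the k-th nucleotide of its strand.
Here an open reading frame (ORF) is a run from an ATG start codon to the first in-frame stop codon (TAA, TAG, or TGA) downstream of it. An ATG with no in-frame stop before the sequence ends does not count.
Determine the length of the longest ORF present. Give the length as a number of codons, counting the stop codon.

9

Reverse complement (5'→3'): AATGATGATATAGCTCACTTCCGATGGCGCCTGCTGCCCACCCTGACTAGGATCTCTTCGCTACCTTT
Frame +1: AAA GGT AGC GAA GAG ATC CTA GTC AGG GTG GGC AGC AGG CGC CAT CGG AAG TGA GCT ATA TCA TCA — no ATG→stop ORF.
Frame +2: AAG GTA GCG AAG AGA TCC TAG TCA GGG TGG GCA GCA GGC GCC ATC GGA AGT GAG CTA TAT CAT CAT — no ATG→stop ORF.
Frame +3: AGG TAG CGA AGA GAT CCT AGT CAG GGT GGG CAG CAG GCG CCA TCG GAA GTG AGC TAT ATC ATC ATT — no ATG→stop ORF.
Frame -1: AAT GAT GAT ATA GCT CAC TTC CGA TGG CGC CTG CTG CCC ACC CTG ACT AGG ATC TCT TCG CTA CCT — no ATG→stop ORF.
Frame -2: ATG ATG ATA TAG CTC ACT TCC GAT GGC GCC TGC TGC CCA CCC TGA CTA GGA TCT CTT CGC TAC CTT — ATG at 2, stop TAG at 11 → 12 nt; ATG at 5, stop TAG at 11 → 9 nt.
Frame -3: TGA TGA TAT AGC TCA CTT CCG ATG GCG CCT GCT GCC CAC CCT GAC TAG GAT CTC TTC GCT ACC TTT — ATG at 24, stop TAG at 48 → 27 nt.
Longest: frame -3, positions 24–50, 27 nt = 9 codons = 8 aa. → 9 codons.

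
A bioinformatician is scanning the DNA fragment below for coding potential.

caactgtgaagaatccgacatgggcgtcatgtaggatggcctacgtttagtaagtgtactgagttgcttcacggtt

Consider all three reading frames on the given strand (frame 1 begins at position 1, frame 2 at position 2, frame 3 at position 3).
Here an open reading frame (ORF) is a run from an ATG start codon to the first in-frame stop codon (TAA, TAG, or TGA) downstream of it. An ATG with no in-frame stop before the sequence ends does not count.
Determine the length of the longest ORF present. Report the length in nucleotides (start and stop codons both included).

Frame 1: CAA CTG TGA AGA ATC CGA CAT GGG CGT CAT GTA GGA TGG CCT ACG TTT AGT AAG TGT ACT GAG TTG CTT CAC GGT — no ATG→stop ORF.
Frame 2: AAC TGT GAA GAA TCC GAC ATG GGC GTC ATG TAG GAT GGC CTA CGT TTA GTA AGT GTA CTG AGT TGC TTC ACG GTT — ATG at 20, stop TAG at 32 → 15 nt; ATG at 29, stop TAG at 32 → 6 nt.
Frame 3: ACT GTG AAG AAT CCG ACA TGG GCG TCA TGT AGG ATG GCC TAC GTT TAG TAA GTG TAC TGA GTT GCT TCA CGG — ATG at 36, stop TAG at 48 → 15 nt.
Longest: frame 2, positions 20–34, 15 nt = 5 codons = 4 aa. → 15 nucleotides.

15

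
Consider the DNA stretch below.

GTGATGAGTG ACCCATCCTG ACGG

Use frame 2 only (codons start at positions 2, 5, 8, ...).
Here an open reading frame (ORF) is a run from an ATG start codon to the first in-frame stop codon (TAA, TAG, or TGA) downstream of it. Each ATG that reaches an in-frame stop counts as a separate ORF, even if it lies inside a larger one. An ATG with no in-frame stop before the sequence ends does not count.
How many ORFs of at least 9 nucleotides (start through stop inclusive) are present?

Frame 2: TGA TGA GTG ACC CAT CCT GAC — no ATG→stop ORF.
No ORF reaches 9 nucleotides. Count = 0.

0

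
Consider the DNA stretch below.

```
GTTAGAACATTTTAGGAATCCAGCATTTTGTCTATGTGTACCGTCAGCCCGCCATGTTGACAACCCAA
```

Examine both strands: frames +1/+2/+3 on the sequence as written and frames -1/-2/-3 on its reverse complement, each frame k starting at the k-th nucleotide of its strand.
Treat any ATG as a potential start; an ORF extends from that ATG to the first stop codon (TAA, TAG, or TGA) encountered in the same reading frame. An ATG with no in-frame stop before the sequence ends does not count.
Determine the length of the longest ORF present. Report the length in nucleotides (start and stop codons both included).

27

Reverse complement (5'→3'): TTGGGTTGTCAACATGGCGGGCTGACGGTACACATAGACAAAATGCTGGATTCCTAAAATGTTCTAAC
Frame +1: GTT AGA ACA TTT TAG GAA TCC AGC ATT TTG TCT ATG TGT ACC GTC AGC CCG CCA TGT TGA CAA CCC — ATG at 34, stop TGA at 58 → 27 nt.
Frame +2: TTA GAA CAT TTT AGG AAT CCA GCA TTT TGT CTA TGT GTA CCG TCA GCC CGC CAT GTT GAC AAC CCA — no ATG→stop ORF.
Frame +3: TAG AAC ATT TTA GGA ATC CAG CAT TTT GTC TAT GTG TAC CGT CAG CCC GCC ATG TTG ACA ACC CAA — no ATG→stop ORF.
Frame -1: TTG GGT TGT CAA CAT GGC GGG CTG ACG GTA CAC ATA GAC AAA ATG CTG GAT TCC TAA AAT GTT CTA — ATG at 43, stop TAA at 55 → 15 nt.
Frame -2: TGG GTT GTC AAC ATG GCG GGC TGA CGG TAC ACA TAG ACA AAA TGC TGG ATT CCT AAA ATG TTC TAA — ATG at 14, stop TGA at 23 → 12 nt; ATG at 59, stop TAA at 65 → 9 nt.
Frame -3: GGG TTG TCA ACA TGG CGG GCT GAC GGT ACA CAT AGA CAA AAT GCT GGA TTC CTA AAA TGT TCT AAC — no ATG→stop ORF.
Longest: frame +1, positions 34–60, 27 nt = 9 codons = 8 aa. → 27 nucleotides.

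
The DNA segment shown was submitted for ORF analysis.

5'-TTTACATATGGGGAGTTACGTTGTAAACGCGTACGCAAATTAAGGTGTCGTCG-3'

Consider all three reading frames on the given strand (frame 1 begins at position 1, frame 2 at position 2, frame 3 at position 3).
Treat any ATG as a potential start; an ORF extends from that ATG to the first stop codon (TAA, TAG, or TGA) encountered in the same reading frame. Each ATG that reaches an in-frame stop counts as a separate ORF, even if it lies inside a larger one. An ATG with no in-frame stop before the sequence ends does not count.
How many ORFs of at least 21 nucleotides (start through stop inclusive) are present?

Frame 1: TTT ACA TAT GGG GAG TTA CGT TGT AAA CGC GTA CGC AAA TTA AGG TGT CGT — no ATG→stop ORF.
Frame 2: TTA CAT ATG GGG AGT TAC GTT GTA AAC GCG TAC GCA AAT TAA GGT GTC GTC — ATG at 8, stop TAA at 41 → 36 nt.
Frame 3: TAC ATA TGG GGA GTT ACG TTG TAA ACG CGT ACG CAA ATT AAG GTG TCG TCG — no ATG→stop ORF.
ORFs ≥ 21 nucleotides: frame 2 8–43 (36 nucleotides). Count = 1.

1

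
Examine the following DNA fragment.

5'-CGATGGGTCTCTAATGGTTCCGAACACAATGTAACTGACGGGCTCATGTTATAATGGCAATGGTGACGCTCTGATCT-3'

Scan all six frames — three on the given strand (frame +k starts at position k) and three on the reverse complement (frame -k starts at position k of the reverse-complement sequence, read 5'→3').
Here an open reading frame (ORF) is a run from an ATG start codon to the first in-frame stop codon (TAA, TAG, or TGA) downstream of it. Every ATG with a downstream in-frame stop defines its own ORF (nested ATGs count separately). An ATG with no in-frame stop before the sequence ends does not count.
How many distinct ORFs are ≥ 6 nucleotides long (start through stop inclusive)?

6

Reverse complement (5'→3'): AGATCAGAGCGTCACCATTGCCATTATAACATGAGCCCGTCAGTTACATTGTGTTCGGAACCATTAGAGACCCATCG
Frame +1: CGA TGG GTC TCT AAT GGT TCC GAA CAC AAT GTA ACT GAC GGG CTC ATG TTA TAA TGG CAA TGG TGA CGC TCT GAT — ATG at 46, stop TAA at 52 → 9 nt.
Frame +2: GAT GGG TCT CTA ATG GTT CCG AAC ACA ATG TAA CTG ACG GGC TCA TGT TAT AAT GGC AAT GGT GAC GCT CTG ATC — ATG at 14, stop TAA at 32 → 21 nt; ATG at 29, stop TAA at 32 → 6 nt.
Frame +3: ATG GGT CTC TAA TGG TTC CGA ACA CAA TGT AAC TGA CGG GCT CAT GTT ATA ATG GCA ATG GTG ACG CTC TGA TCT — ATG at 3, stop TAA at 12 → 12 nt; ATG at 54, stop TGA at 72 → 21 nt; ATG at 60, stop TGA at 72 → 15 nt.
Frame -1: AGA TCA GAG CGT CAC CAT TGC CAT TAT AAC ATG AGC CCG TCA GTT ACA TTG TGT TCG GAA CCA TTA GAG ACC CAT — no ATG→stop ORF.
Frame -2: GAT CAG AGC GTC ACC ATT GCC ATT ATA ACA TGA GCC CGT CAG TTA CAT TGT GTT CGG AAC CAT TAG AGA CCC ATC — no ATG→stop ORF.
Frame -3: ATC AGA GCG TCA CCA TTG CCA TTA TAA CAT GAG CCC GTC AGT TAC ATT GTG TTC GGA ACC ATT AGA GAC CCA TCG — no ATG→stop ORF.
ORFs ≥ 6 nucleotides: frame +1 46–54 (9 nucleotides), frame +2 14–34 (21 nucleotides), frame +2 29–34 (6 nucleotides), frame +3 3–14 (12 nucleotides), frame +3 54–74 (21 nucleotides), frame +3 60–74 (15 nucleotides). Count = 6.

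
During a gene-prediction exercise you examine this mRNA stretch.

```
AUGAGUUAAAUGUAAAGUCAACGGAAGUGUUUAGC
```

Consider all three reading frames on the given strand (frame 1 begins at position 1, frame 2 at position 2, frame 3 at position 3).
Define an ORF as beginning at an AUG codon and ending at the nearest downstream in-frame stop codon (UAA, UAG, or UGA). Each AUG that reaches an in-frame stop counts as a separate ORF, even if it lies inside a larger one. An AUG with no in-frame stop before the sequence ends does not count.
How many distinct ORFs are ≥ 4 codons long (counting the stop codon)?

0

Frame 1: AUG AGU UAA AUG UAA AGU CAA CGG AAG UGU UUA — AUG at 1, stop UAA at 7 → 9 nt; AUG at 10, stop UAA at 13 → 6 nt.
Frame 2: UGA GUU AAA UGU AAA GUC AAC GGA AGU GUU UAG — no AUG→stop ORF.
Frame 3: GAG UUA AAU GUA AAG UCA ACG GAA GUG UUU AGC — no AUG→stop ORF.
No ORF reaches 4 codons. Count = 0.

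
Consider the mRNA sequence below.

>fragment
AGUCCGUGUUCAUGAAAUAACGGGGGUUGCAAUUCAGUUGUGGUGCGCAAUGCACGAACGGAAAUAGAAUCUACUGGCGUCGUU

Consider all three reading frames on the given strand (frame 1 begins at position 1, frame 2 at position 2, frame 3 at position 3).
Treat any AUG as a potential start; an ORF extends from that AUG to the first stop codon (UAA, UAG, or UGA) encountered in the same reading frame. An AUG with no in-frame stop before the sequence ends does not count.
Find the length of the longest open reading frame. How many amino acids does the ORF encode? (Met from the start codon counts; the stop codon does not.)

Frame 1: AGU CCG UGU UCA UGA AAU AAC GGG GGU UGC AAU UCA GUU GUG GUG CGC AAU GCA CGA ACG GAA AUA GAA UCU ACU GGC GUC GUU — no AUG→stop ORF.
Frame 2: GUC CGU GUU CAU GAA AUA ACG GGG GUU GCA AUU CAG UUG UGG UGC GCA AUG CAC GAA CGG AAA UAG AAU CUA CUG GCG UCG — AUG at 50, stop UAG at 65 → 18 nt.
Frame 3: UCC GUG UUC AUG AAA UAA CGG GGG UUG CAA UUC AGU UGU GGU GCG CAA UGC ACG AAC GGA AAU AGA AUC UAC UGG CGU CGU — AUG at 12, stop UAA at 18 → 9 nt.
Longest: frame 2, positions 50–67, 18 nt = 6 codons = 5 aa. → 5 amino acids.

5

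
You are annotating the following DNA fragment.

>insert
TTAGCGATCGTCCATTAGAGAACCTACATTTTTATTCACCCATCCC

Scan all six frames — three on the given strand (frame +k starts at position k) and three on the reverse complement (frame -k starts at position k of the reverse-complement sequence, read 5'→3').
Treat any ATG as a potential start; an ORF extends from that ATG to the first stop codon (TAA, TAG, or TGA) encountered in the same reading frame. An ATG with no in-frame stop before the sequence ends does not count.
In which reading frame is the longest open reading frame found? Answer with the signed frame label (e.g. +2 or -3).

-2

Reverse complement (5'→3'): GGGATGGGTGAATAAAAATGTAGGTTCTCTAATGGACGATCGCTAA
Frame +1: TTA GCG ATC GTC CAT TAG AGA ACC TAC ATT TTT ATT CAC CCA TCC — no ATG→stop ORF.
Frame +2: TAG CGA TCG TCC ATT AGA GAA CCT ACA TTT TTA TTC ACC CAT CCC — no ATG→stop ORF.
Frame +3: AGC GAT CGT CCA TTA GAG AAC CTA CAT TTT TAT TCA CCC ATC — no ATG→stop ORF.
Frame -1: GGG ATG GGT GAA TAA AAA TGT AGG TTC TCT AAT GGA CGA TCG CTA — ATG at 4, stop TAA at 13 → 12 nt.
Frame -2: GGA TGG GTG AAT AAA AAT GTA GGT TCT CTA ATG GAC GAT CGC TAA — ATG at 32, stop TAA at 44 → 15 nt.
Frame -3: GAT GGG TGA ATA AAA ATG TAG GTT CTC TAA TGG ACG ATC GCT — ATG at 18, stop TAG at 21 → 6 nt.
Longest ORF is 15 nt in frame -2 (positions 32–46).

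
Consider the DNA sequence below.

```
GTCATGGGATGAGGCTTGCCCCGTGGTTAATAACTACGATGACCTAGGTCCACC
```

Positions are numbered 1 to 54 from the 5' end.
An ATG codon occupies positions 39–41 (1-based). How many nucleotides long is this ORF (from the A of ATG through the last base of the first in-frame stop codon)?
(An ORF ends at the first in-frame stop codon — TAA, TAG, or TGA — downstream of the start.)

Codons from position 39: ATG (39–41), ACC (42–44), TAG (45–47).
TAG is the first in-frame stop; ORF spans 39–47, 9 nucleotides.

9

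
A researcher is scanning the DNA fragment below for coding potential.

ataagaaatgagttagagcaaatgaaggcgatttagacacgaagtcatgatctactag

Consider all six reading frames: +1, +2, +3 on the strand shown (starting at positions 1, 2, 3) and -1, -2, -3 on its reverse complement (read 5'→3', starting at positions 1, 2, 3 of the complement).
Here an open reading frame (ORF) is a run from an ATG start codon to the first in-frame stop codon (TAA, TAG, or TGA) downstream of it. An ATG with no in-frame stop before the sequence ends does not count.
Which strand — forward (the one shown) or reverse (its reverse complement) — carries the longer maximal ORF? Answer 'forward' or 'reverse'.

Reverse complement (5'→3'): CTAGTAGATCATGACTTCGTGTCTAAATCGCCTTCATTTGCTCTAACTCATTTCTTAT
Frame +1: ATA AGA AAT GAG TTA GAG CAA ATG AAG GCG ATT TAG ACA CGA AGT CAT GAT CTA CTA — ATG at 22, stop TAG at 34 → 15 nt.
Frame +2: TAA GAA ATG AGT TAG AGC AAA TGA AGG CGA TTT AGA CAC GAA GTC ATG ATC TAC TAG — ATG at 8, stop TAG at 14 → 9 nt; ATG at 47, stop TAG at 56 → 12 nt.
Frame +3: AAG AAA TGA GTT AGA GCA AAT GAA GGC GAT TTA GAC ACG AAG TCA TGA TCT ACT — no ATG→stop ORF.
Frame -1: CTA GTA GAT CAT GAC TTC GTG TCT AAA TCG CCT TCA TTT GCT CTA ACT CAT TTC TTA — no ATG→stop ORF.
Frame -2: TAG TAG ATC ATG ACT TCG TGT CTA AAT CGC CTT CAT TTG CTC TAA CTC ATT TCT TAT — ATG at 11, stop TAA at 44 → 36 nt.
Frame -3: AGT AGA TCA TGA CTT CGT GTC TAA ATC GCC TTC ATT TGC TCT AAC TCA TTT CTT — no ATG→stop ORF.
Forward-strand max 15 nt; reverse-strand max 36 nt. The reverse strand has the longer ORF.

reverse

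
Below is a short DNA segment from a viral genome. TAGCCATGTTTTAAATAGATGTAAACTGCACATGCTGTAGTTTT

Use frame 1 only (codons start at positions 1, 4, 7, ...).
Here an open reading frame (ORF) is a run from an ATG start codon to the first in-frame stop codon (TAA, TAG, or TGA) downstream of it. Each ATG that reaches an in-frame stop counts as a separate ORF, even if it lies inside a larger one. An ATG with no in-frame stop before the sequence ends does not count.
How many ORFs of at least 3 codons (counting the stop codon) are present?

Frame 1: TAG CCA TGT TTT AAA TAG ATG TAA ACT GCA CAT GCT GTA GTT — ATG at 19, stop TAA at 22 → 6 nt.
No ORF reaches 3 codons. Count = 0.

0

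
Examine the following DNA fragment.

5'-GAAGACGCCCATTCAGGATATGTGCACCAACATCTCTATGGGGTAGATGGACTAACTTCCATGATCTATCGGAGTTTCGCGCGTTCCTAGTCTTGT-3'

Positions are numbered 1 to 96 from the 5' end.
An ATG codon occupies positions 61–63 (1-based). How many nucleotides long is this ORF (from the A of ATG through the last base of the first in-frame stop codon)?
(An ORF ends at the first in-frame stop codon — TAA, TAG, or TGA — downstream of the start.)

30

Codons from position 61: ATG (61–63), ATC (64–66), TAT (67–69), CGG (70–72), AGT (73–75), TTC (76–78), GCG (79–81), CGT (82–84), TCC (85–87), TAG (88–90).
TAG is the first in-frame stop; ORF spans 61–90, 30 nucleotides.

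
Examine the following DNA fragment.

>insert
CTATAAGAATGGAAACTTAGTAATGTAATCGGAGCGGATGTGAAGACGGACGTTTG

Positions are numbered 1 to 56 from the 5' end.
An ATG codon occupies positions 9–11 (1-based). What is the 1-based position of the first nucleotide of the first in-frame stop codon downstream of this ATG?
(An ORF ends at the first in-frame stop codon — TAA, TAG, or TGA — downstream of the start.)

18

Codons from position 9: ATG (9–11), GAA (12–14), ACT (15–17), TAG (18–20).
TAG is a stop codon; it begins at position 18.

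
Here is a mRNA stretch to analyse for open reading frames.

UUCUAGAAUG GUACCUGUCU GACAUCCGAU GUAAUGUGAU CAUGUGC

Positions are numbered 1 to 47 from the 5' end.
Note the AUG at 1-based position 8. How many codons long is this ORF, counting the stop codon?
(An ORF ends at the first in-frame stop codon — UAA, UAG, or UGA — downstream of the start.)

5

Codons from position 8: AUG (8–10), GUA (11–13), CCU (14–16), GUC (17–19), UGA (20–22).
UGA is the first in-frame stop; that's 5 codons including the stop.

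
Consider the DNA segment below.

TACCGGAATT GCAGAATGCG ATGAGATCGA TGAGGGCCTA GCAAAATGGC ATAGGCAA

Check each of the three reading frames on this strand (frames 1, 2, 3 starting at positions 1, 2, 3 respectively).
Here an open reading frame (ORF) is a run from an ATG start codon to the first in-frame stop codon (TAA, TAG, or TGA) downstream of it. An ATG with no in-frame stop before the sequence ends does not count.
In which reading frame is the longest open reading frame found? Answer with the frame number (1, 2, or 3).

3

Frame 1: TAC CGG AAT TGC AGA ATG CGA TGA GAT CGA TGA GGG CCT AGC AAA ATG GCA TAG GCA — ATG at 16, stop TGA at 22 → 9 nt; ATG at 46, stop TAG at 52 → 9 nt.
Frame 2: ACC GGA ATT GCA GAA TGC GAT GAG ATC GAT GAG GGC CTA GCA AAA TGG CAT AGG CAA — no ATG→stop ORF.
Frame 3: CCG GAA TTG CAG AAT GCG ATG AGA TCG ATG AGG GCC TAG CAA AAT GGC ATA GGC — ATG at 21, stop TAG at 39 → 21 nt; ATG at 30, stop TAG at 39 → 12 nt.
Longest ORF is 21 nt in frame 3 (positions 21–41).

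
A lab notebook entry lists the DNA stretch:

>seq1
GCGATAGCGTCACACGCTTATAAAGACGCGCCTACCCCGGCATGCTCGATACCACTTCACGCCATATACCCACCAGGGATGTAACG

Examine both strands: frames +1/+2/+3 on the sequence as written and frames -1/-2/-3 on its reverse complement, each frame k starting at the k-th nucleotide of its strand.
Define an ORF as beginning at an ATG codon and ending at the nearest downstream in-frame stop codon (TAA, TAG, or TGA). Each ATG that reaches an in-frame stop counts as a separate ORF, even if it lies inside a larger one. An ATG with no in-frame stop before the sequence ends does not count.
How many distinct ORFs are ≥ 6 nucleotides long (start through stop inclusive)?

Reverse complement (5'→3'): CGTTACATCCCTGGTGGGTATATGGCGTGAAGTGGTATCGAGCATGCCGGGGTAGGCGCGTCTTTATAAGCGTGTGACGCTATCGC
Frame +1: GCG ATA GCG TCA CAC GCT TAT AAA GAC GCG CCT ACC CCG GCA TGC TCG ATA CCA CTT CAC GCC ATA TAC CCA CCA GGG ATG TAA — ATG at 79, stop TAA at 82 → 6 nt.
Frame +2: CGA TAG CGT CAC ACG CTT ATA AAG ACG CGC CTA CCC CGG CAT GCT CGA TAC CAC TTC ACG CCA TAT ACC CAC CAG GGA TGT AAC — no ATG→stop ORF.
Frame +3: GAT AGC GTC ACA CGC TTA TAA AGA CGC GCC TAC CCC GGC ATG CTC GAT ACC ACT TCA CGC CAT ATA CCC ACC AGG GAT GTA ACG — no ATG→stop ORF.
Frame -1: CGT TAC ATC CCT GGT GGG TAT ATG GCG TGA AGT GGT ATC GAG CAT GCC GGG GTA GGC GCG TCT TTA TAA GCG TGT GAC GCT ATC — ATG at 22, stop TGA at 28 → 9 nt.
Frame -2: GTT ACA TCC CTG GTG GGT ATA TGG CGT GAA GTG GTA TCG AGC ATG CCG GGG TAG GCG CGT CTT TAT AAG CGT GTG ACG CTA TCG — ATG at 44, stop TAG at 53 → 12 nt.
Frame -3: TTA CAT CCC TGG TGG GTA TAT GGC GTG AAG TGG TAT CGA GCA TGC CGG GGT AGG CGC GTC TTT ATA AGC GTG TGA CGC TAT CGC — no ATG→stop ORF.
ORFs ≥ 6 nucleotides: frame +1 79–84 (6 nucleotides), frame -1 22–30 (9 nucleotides), frame -2 44–55 (12 nucleotides). Count = 3.

3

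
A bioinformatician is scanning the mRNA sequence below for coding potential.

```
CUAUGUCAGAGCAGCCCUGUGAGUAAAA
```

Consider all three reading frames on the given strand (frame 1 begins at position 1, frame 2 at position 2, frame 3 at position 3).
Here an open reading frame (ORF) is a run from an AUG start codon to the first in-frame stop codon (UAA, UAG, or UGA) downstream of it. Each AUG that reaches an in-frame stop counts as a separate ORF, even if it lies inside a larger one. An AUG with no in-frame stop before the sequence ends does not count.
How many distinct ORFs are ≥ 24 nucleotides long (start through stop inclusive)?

Frame 1: CUA UGU CAG AGC AGC CCU GUG AGU AAA — no AUG→stop ORF.
Frame 2: UAU GUC AGA GCA GCC CUG UGA GUA AAA — no AUG→stop ORF.
Frame 3: AUG UCA GAG CAG CCC UGU GAG UAA — AUG at 3, stop UAA at 24 → 24 nt.
ORFs ≥ 24 nucleotides: frame 3 3–26 (24 nucleotides). Count = 1.

1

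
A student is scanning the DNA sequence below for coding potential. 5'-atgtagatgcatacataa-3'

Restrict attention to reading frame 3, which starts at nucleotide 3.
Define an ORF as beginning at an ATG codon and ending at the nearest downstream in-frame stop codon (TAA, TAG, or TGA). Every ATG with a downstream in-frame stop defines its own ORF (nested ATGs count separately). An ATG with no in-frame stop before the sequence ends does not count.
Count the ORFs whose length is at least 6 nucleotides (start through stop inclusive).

0

Frame 3: GTA GAT GCA TAC ATA — no ATG→stop ORF.
No ORF reaches 6 nucleotides. Count = 0.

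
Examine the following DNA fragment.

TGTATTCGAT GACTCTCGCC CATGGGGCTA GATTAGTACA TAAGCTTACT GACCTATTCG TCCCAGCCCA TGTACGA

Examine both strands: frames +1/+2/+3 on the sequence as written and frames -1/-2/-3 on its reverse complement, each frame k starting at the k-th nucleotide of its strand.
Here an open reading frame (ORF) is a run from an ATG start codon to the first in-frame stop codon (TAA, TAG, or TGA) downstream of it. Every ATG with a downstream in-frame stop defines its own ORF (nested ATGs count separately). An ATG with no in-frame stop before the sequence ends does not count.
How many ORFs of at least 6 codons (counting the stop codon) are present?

1

Reverse complement (5'→3'): TCGTACATGGGCTGGGACGAATAGGTCAGTAAGCTTATGTACTAATCTAGCCCCATGGGCGAGAGTCATCGAATACA
Frame +1: TGT ATT CGA TGA CTC TCG CCC ATG GGG CTA GAT TAG TAC ATA AGC TTA CTG ACC TAT TCG TCC CAG CCC ATG TAC — ATG at 22, stop TAG at 34 → 15 nt.
Frame +2: GTA TTC GAT GAC TCT CGC CCA TGG GGC TAG ATT AGT ACA TAA GCT TAC TGA CCT ATT CGT CCC AGC CCA TGT ACG — no ATG→stop ORF.
Frame +3: TAT TCG ATG ACT CTC GCC CAT GGG GCT AGA TTA GTA CAT AAG CTT ACT GAC CTA TTC GTC CCA GCC CAT GTA CGA — no ATG→stop ORF.
Frame -1: TCG TAC ATG GGC TGG GAC GAA TAG GTC AGT AAG CTT ATG TAC TAA TCT AGC CCC ATG GGC GAG AGT CAT CGA ATA — ATG at 7, stop TAG at 22 → 18 nt; ATG at 37, stop TAA at 43 → 9 nt.
Frame -2: CGT ACA TGG GCT GGG ACG AAT AGG TCA GTA AGC TTA TGT ACT AAT CTA GCC CCA TGG GCG AGA GTC ATC GAA TAC — no ATG→stop ORF.
Frame -3: GTA CAT GGG CTG GGA CGA ATA GGT CAG TAA GCT TAT GTA CTA ATC TAG CCC CAT GGG CGA GAG TCA TCG AAT ACA — no ATG→stop ORF.
ORFs ≥ 6 codons: frame -1 7–24 (6 codons). Count = 1.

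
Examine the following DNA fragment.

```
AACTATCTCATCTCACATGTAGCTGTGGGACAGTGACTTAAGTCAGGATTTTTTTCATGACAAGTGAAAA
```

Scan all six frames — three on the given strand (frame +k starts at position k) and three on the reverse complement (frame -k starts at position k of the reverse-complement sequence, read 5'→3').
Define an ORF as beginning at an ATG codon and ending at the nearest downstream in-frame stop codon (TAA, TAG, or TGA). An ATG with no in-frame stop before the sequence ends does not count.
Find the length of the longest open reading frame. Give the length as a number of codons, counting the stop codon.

Reverse complement (5'→3'): TTTTCACTTGTCATGAAAAAAATCCTGACTTAAGTCACTGTCCCACAGCTACATGTGAGATGAGATAGTT
Frame +1: AAC TAT CTC ATC TCA CAT GTA GCT GTG GGA CAG TGA CTT AAG TCA GGA TTT TTT TCA TGA CAA GTG AAA — no ATG→stop ORF.
Frame +2: ACT ATC TCA TCT CAC ATG TAG CTG TGG GAC AGT GAC TTA AGT CAG GAT TTT TTT CAT GAC AAG TGA AAA — ATG at 17, stop TAG at 20 → 6 nt.
Frame +3: CTA TCT CAT CTC ACA TGT AGC TGT GGG ACA GTG ACT TAA GTC AGG ATT TTT TTC ATG ACA AGT GAA — no ATG→stop ORF.
Frame -1: TTT TCA CTT GTC ATG AAA AAA ATC CTG ACT TAA GTC ACT GTC CCA CAG CTA CAT GTG AGA TGA GAT AGT — ATG at 13, stop TAA at 31 → 21 nt.
Frame -2: TTT CAC TTG TCA TGA AAA AAA TCC TGA CTT AAG TCA CTG TCC CAC AGC TAC ATG TGA GAT GAG ATA GTT — ATG at 53, stop TGA at 56 → 6 nt.
Frame -3: TTC ACT TGT CAT GAA AAA AAT CCT GAC TTA AGT CAC TGT CCC ACA GCT ACA TGT GAG ATG AGA TAG — ATG at 60, stop TAG at 66 → 9 nt.
Longest: frame -1, positions 13–33, 21 nt = 7 codons = 6 aa. → 7 codons.

7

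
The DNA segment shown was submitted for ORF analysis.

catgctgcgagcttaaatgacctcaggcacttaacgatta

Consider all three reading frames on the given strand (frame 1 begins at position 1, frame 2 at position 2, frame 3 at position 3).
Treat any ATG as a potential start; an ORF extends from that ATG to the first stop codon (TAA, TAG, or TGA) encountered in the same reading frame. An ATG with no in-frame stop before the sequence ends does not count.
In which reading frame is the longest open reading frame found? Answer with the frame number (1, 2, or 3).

2

Frame 1: CAT GCT GCG AGC TTA AAT GAC CTC AGG CAC TTA ACG ATT — no ATG→stop ORF.
Frame 2: ATG CTG CGA GCT TAA ATG ACC TCA GGC ACT TAA CGA TTA — ATG at 2, stop TAA at 14 → 15 nt; ATG at 17, stop TAA at 32 → 18 nt.
Frame 3: TGC TGC GAG CTT AAA TGA CCT CAG GCA CTT AAC GAT — no ATG→stop ORF.
Longest ORF is 18 nt in frame 2 (positions 17–34).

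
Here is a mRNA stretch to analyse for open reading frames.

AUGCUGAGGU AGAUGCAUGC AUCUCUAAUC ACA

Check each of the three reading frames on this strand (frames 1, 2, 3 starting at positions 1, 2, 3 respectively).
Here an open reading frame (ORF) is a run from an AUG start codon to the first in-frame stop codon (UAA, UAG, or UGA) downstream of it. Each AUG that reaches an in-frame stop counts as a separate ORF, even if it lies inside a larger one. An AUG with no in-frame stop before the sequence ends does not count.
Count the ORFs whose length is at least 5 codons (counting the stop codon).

0

Frame 1: AUG CUG AGG UAG AUG CAU GCA UCU CUA AUC ACA — AUG at 1, stop UAG at 10 → 12 nt.
Frame 2: UGC UGA GGU AGA UGC AUG CAU CUC UAA UCA — AUG at 17, stop UAA at 26 → 12 nt.
Frame 3: GCU GAG GUA GAU GCA UGC AUC UCU AAU CAC — no AUG→stop ORF.
No ORF reaches 5 codons. Count = 0.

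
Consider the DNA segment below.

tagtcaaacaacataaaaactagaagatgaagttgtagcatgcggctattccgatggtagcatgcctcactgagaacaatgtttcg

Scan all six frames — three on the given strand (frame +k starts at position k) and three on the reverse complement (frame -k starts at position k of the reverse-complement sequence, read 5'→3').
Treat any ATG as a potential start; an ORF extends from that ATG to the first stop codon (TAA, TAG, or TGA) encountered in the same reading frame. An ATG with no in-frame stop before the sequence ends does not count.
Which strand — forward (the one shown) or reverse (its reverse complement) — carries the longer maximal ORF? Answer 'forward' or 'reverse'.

Reverse complement (5'→3'): CGAAACATTGTTCTCAGTGAGGCATGCTACCATCGGAATAGCCGCATGCTACAACTTCATCTTCTAGTTTTTATGTTGTTTGACTA
Frame +1: TAG TCA AAC AAC ATA AAA ACT AGA AGA TGA AGT TGT AGC ATG CGG CTA TTC CGA TGG TAG CAT GCC TCA CTG AGA ACA ATG TTT — ATG at 40, stop TAG at 58 → 21 nt.
Frame +2: AGT CAA ACA ACA TAA AAA CTA GAA GAT GAA GTT GTA GCA TGC GGC TAT TCC GAT GGT AGC ATG CCT CAC TGA GAA CAA TGT TTC — ATG at 62, stop TGA at 71 → 12 nt.
Frame +3: GTC AAA CAA CAT AAA AAC TAG AAG ATG AAG TTG TAG CAT GCG GCT ATT CCG ATG GTA GCA TGC CTC ACT GAG AAC AAT GTT TCG — ATG at 27, stop TAG at 36 → 12 nt.
Frame -1: CGA AAC ATT GTT CTC AGT GAG GCA TGC TAC CAT CGG AAT AGC CGC ATG CTA CAA CTT CAT CTT CTA GTT TTT ATG TTG TTT GAC — no ATG→stop ORF.
Frame -2: GAA ACA TTG TTC TCA GTG AGG CAT GCT ACC ATC GGA ATA GCC GCA TGC TAC AAC TTC ATC TTC TAG TTT TTA TGT TGT TTG ACT — no ATG→stop ORF.
Frame -3: AAA CAT TGT TCT CAG TGA GGC ATG CTA CCA TCG GAA TAG CCG CAT GCT ACA ACT TCA TCT TCT AGT TTT TAT GTT GTT TGA CTA — ATG at 24, stop TAG at 39 → 18 nt.
Forward-strand max 21 nt; reverse-strand max 18 nt. The forward strand has the longer ORF.

forward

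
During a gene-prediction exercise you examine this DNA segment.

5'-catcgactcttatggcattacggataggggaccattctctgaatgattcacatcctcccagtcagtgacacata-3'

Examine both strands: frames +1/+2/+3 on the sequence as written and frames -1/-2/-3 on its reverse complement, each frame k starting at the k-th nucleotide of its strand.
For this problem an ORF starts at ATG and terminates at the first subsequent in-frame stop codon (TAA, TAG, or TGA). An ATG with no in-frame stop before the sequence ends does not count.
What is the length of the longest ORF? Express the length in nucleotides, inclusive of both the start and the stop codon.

57

Reverse complement (5'→3'): TATGTGTCACTGACTGGGAGGATGTGAATCATTCAGAGAATGGTCCCCTATCCGTAATGCCATAAGAGTCGATG
Frame +1: CAT CGA CTC TTA TGG CAT TAC GGA TAG GGG ACC ATT CTC TGA ATG ATT CAC ATC CTC CCA GTC AGT GAC ACA — no ATG→stop ORF.
Frame +2: ATC GAC TCT TAT GGC ATT ACG GAT AGG GGA CCA TTC TCT GAA TGA TTC ACA TCC TCC CAG TCA GTG ACA CAT — no ATG→stop ORF.
Frame +3: TCG ACT CTT ATG GCA TTA CGG ATA GGG GAC CAT TCT CTG AAT GAT TCA CAT CCT CCC AGT CAG TGA CAC ATA — ATG at 12, stop TGA at 66 → 57 nt.
Frame -1: TAT GTG TCA CTG ACT GGG AGG ATG TGA ATC ATT CAG AGA ATG GTC CCC TAT CCG TAA TGC CAT AAG AGT CGA — ATG at 22, stop TGA at 25 → 6 nt; ATG at 40, stop TAA at 55 → 18 nt.
Frame -2: ATG TGT CAC TGA CTG GGA GGA TGT GAA TCA TTC AGA GAA TGG TCC CCT ATC CGT AAT GCC ATA AGA GTC GAT — ATG at 2, stop TGA at 11 → 12 nt.
Frame -3: TGT GTC ACT GAC TGG GAG GAT GTG AAT CAT TCA GAG AAT GGT CCC CTA TCC GTA ATG CCA TAA GAG TCG ATG — ATG at 57, stop TAA at 63 → 9 nt.
Longest: frame +3, positions 12–68, 57 nt = 19 codons = 18 aa. → 57 nucleotides.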